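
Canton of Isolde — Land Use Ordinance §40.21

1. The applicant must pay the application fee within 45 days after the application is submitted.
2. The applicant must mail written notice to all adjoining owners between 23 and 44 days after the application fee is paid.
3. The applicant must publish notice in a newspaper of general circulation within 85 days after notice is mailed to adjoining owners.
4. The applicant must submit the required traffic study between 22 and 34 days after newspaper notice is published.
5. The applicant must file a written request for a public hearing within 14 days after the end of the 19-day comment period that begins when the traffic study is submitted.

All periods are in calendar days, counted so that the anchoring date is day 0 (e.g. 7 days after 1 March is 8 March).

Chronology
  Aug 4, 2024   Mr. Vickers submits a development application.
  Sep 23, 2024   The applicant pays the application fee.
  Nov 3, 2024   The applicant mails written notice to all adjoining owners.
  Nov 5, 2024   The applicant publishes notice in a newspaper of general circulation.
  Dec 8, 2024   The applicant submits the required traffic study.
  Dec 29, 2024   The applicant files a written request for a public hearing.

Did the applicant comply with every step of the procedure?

Step 1: 45 days after Aug 4, 2024 (when the application is submitted) is Sep 18, 2024; Sep 23, 2024 misses that deadline by 5 days.
Later steps need not be reached.

No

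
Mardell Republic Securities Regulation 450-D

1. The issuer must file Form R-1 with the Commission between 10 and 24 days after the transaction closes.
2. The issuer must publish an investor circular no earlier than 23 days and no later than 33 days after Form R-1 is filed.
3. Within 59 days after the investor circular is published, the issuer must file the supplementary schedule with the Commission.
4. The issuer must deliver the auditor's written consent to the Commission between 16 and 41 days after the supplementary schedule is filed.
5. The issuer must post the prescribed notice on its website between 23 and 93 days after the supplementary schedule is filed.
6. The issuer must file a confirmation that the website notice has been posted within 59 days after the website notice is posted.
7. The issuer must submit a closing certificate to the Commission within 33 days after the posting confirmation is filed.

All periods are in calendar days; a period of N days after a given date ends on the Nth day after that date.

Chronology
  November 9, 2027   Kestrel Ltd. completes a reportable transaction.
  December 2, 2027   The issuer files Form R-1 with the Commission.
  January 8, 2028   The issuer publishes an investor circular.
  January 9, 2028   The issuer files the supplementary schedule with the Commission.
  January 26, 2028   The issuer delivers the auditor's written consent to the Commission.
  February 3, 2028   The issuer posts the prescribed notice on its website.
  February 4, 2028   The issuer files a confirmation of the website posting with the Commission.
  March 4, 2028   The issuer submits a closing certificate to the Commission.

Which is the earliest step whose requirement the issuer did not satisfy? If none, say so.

Step 2

(1) the permitted window runs from November 9, 2027 + 10 = November 19, 2027 to November 9, 2027 + 24 = December 3, 2027; done December 2, 2027 — within the window.
(2) the permitted window runs from December 2, 2027 + 23 = December 25, 2027 to December 2, 2027 + 33 = January 4, 2028; January 8, 2028 is 4 days past the end of the window.
The procedure was therefore not followed at step 2.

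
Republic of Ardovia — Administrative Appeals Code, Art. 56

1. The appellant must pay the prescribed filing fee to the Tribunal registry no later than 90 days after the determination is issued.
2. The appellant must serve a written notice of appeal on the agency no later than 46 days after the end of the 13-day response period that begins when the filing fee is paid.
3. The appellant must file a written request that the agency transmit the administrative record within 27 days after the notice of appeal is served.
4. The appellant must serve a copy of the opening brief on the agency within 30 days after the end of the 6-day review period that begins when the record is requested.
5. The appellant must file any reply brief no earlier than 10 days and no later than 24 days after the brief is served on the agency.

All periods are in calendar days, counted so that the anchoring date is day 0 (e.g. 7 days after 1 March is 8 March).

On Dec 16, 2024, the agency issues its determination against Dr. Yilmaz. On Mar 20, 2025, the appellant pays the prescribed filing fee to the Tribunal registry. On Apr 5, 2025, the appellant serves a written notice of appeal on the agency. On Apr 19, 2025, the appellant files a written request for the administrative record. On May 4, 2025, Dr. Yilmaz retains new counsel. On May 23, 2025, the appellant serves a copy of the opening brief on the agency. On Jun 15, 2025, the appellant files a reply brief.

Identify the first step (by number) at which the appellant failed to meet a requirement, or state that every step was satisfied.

(1) due by Dec 16, 2024 + 90 days = Mar 16, 2025; Mar 20, 2025 misses that deadline by 4 days.
That is the first point of non-compliance.

Step 1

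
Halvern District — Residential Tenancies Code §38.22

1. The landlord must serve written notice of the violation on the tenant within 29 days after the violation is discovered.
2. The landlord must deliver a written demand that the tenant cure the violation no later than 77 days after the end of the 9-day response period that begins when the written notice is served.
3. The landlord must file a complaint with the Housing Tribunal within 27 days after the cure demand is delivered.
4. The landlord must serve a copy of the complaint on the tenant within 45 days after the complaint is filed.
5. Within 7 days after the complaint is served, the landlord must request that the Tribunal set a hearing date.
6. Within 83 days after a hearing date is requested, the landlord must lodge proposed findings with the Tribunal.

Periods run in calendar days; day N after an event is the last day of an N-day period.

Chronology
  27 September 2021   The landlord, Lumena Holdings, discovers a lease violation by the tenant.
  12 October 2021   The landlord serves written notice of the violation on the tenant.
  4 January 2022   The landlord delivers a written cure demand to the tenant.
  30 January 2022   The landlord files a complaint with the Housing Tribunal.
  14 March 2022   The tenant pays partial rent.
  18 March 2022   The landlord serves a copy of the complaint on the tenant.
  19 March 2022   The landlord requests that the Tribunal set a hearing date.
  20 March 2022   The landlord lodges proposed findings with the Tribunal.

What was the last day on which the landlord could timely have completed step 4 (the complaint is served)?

16 March 2022

Step 4 runs from 30 January 2022, when the complaint is filed. 45 days after 30 January 2022 is 16 March 2022.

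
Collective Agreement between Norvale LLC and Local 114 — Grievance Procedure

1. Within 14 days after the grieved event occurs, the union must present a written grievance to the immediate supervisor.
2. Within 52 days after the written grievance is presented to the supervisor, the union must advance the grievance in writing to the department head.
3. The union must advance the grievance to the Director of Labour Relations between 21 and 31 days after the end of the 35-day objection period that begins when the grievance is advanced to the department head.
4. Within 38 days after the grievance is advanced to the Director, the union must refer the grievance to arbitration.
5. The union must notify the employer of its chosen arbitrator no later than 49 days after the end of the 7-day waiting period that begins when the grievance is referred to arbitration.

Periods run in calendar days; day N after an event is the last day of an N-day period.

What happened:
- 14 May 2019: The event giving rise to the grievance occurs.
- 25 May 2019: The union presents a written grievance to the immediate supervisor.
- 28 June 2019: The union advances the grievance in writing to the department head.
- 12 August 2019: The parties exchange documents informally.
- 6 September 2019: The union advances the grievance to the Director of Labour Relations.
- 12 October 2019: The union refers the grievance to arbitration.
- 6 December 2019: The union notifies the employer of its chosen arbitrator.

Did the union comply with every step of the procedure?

No

(1) due by 14 May 2019 + 14 days = 28 May 2019; done 25 May 2019 — timely.
(2) due by 25 May 2019 + 52 days = 16 July 2019; completed 28 June 2019, before the deadline.
(3) the permitted window runs from 2 August 2019 + 21 = 23 August 2019 to 2 August 2019 + 31 = 2 September 2019; done 6 September 2019 — 4 days after the window closed.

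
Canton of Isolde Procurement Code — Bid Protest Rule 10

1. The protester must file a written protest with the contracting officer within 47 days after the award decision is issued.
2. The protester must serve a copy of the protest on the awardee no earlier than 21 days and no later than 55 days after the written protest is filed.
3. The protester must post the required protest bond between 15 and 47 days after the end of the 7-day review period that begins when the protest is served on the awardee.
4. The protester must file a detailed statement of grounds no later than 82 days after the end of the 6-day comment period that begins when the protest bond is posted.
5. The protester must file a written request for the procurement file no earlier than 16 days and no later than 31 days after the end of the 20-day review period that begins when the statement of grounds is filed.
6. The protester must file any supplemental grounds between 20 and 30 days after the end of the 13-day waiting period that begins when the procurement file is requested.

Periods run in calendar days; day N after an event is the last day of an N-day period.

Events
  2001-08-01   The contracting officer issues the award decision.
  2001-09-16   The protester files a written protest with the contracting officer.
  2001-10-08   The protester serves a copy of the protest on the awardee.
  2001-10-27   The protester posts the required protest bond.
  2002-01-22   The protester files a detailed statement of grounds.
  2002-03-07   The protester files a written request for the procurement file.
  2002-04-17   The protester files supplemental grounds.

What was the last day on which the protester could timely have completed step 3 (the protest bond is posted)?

The protest is served on the awardee on 2001-10-08; the 7-day review period therefore ends 2001-10-15, and step 3 runs from that date. The window is 15–47 days after 2001-10-15; it closes on 2001-12-01.

2001-12-01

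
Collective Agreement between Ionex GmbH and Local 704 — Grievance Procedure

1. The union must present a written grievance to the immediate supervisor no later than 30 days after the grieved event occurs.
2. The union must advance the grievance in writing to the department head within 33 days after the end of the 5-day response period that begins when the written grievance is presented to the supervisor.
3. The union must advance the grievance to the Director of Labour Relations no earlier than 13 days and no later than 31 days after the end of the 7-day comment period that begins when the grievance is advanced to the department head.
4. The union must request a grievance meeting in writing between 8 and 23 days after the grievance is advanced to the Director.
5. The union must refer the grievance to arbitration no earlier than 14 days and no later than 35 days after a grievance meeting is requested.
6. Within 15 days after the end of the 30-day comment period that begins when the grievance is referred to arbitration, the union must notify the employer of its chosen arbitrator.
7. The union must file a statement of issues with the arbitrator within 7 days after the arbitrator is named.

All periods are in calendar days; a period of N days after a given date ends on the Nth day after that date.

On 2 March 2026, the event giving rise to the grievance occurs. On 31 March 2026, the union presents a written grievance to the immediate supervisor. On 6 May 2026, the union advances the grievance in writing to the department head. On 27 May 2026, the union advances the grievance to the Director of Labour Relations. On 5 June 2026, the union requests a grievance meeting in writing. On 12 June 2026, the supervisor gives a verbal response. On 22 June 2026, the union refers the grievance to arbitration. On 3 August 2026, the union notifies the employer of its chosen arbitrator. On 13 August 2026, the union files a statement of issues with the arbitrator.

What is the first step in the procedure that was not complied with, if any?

Step 7

Step 1: 30 days after 2 March 2026 (when the grieved event occurs) is 1 April 2026; 31 March 2026 is within that limit.
Step 2: 33 days after 5 April 2026 (end of the 5-day response period, which began when the written grievance is presented to the supervisor on 31 March 2026) is 8 May 2026; done 6 May 2026 — timely.
Step 3: the window is 13–31 days after 13 May 2026 (end of the 7-day comment period, which began when the grievance is advanced to the department head on 6 May 2026), so 26 May 2026 through 13 June 2026; done 27 May 2026, which is between those dates.
Step 4: the window is 8–23 days after 27 May 2026 (when the grievance is advanced to the Director), so 4 June 2026 through 19 June 2026; done 5 June 2026, which is between those dates.
Step 5: the window is 14–35 days after 5 June 2026 (when a grievance meeting is requested), so 19 June 2026 through 10 July 2026; done 22 June 2026, which is between those dates.
Step 6: 15 days after 22 July 2026 (end of the 30-day comment period, which began when the grievance is referred to arbitration on 22 June 2026) is 6 August 2026; 3 August 2026 is within that limit.
Step 7: 7 days after 3 August 2026 (when the arbitrator is named) is 10 August 2026; not done until 13 August 2026, 3 days after the deadline.
Later steps need not be reached.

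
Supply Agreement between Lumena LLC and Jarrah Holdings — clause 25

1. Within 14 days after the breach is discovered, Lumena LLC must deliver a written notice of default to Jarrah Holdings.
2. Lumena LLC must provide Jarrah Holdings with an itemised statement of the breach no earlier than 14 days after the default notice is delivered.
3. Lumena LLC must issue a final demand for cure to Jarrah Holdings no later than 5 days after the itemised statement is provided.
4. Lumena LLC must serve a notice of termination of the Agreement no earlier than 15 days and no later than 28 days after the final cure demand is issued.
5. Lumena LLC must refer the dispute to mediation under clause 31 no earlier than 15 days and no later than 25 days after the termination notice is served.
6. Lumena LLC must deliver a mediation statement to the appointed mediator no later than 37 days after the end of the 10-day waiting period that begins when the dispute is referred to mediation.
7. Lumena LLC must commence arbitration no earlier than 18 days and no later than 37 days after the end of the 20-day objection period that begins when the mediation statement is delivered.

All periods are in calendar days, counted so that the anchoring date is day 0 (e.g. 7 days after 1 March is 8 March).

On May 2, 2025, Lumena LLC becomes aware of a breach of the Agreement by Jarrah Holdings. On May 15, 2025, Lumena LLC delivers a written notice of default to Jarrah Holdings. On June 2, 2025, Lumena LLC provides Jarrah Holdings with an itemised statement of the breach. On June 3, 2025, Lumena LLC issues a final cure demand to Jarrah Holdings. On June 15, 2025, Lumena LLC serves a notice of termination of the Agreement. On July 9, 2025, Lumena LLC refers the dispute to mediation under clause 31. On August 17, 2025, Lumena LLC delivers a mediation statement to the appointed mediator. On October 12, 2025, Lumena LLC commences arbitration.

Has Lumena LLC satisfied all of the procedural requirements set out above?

No

Step 1: 14 days after May 2, 2025 (when the breach is discovered) is May 16, 2025; May 15, 2025 is within that limit.
Step 2: the earliest permitted date is 14 days after May 15, 2025 (when the default notice is delivered), i.e. May 29, 2025; June 2, 2025 is on or after that date.
Step 3: 5 days after June 2, 2025 (when the itemised statement is provided) is June 7, 2025; done June 3, 2025 — timely.
Step 4: the window is 15–28 days after June 3, 2025 (when the final cure demand is issued), so June 18, 2025 through July 1, 2025; done June 15, 2025 — 3 days before the window opened.
Later steps need not be reached.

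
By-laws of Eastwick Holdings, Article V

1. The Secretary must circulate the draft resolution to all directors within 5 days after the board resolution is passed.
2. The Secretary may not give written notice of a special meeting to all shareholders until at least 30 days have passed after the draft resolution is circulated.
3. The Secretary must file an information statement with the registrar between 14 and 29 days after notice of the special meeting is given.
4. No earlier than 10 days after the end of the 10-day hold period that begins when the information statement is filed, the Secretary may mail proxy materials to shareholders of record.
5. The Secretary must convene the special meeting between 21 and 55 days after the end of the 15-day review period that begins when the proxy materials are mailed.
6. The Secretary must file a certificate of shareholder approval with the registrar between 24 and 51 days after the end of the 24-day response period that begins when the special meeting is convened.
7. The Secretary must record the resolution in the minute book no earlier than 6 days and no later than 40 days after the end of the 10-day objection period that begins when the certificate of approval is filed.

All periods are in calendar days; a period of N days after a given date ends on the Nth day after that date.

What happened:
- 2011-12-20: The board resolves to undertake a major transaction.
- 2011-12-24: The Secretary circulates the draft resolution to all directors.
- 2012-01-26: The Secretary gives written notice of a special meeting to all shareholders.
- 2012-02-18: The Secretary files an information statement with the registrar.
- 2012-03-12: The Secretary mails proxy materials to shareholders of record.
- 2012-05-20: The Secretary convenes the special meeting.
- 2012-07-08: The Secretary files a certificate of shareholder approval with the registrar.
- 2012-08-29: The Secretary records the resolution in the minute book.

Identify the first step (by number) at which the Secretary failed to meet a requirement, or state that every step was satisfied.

(1) due by 2011-12-20 + 5 days = 2011-12-25; completed 2011-12-24, before the deadline.
(2) permitted from 2011-12-24 + 30 days = 2012-01-23 onward; 2012-01-26 is on or after that date.
(3) the permitted window runs from 2012-01-26 + 14 = 2012-02-09 to 2012-01-26 + 29 = 2012-02-24; done 2012-02-18 — within the window.
(4) permitted from 2012-02-28 + 10 days = 2012-03-09 onward; done 2012-03-12, after the minimum wait.
(5) the permitted window runs from 2012-03-27 + 21 = 2012-04-17 to 2012-03-27 + 55 = 2012-05-21; done 2012-05-20, which is between those dates.
(6) the permitted window runs from 2012-06-13 + 24 = 2012-07-07 to 2012-06-13 + 51 = 2012-08-03; 2012-07-08 falls inside that range.
(7) the permitted window runs from 2012-07-18 + 6 = 2012-07-24 to 2012-07-18 + 40 = 2012-08-27; done 2012-08-29 — 2 days after the window closed.
No need to go further; step 7 was not satisfied.

Step 7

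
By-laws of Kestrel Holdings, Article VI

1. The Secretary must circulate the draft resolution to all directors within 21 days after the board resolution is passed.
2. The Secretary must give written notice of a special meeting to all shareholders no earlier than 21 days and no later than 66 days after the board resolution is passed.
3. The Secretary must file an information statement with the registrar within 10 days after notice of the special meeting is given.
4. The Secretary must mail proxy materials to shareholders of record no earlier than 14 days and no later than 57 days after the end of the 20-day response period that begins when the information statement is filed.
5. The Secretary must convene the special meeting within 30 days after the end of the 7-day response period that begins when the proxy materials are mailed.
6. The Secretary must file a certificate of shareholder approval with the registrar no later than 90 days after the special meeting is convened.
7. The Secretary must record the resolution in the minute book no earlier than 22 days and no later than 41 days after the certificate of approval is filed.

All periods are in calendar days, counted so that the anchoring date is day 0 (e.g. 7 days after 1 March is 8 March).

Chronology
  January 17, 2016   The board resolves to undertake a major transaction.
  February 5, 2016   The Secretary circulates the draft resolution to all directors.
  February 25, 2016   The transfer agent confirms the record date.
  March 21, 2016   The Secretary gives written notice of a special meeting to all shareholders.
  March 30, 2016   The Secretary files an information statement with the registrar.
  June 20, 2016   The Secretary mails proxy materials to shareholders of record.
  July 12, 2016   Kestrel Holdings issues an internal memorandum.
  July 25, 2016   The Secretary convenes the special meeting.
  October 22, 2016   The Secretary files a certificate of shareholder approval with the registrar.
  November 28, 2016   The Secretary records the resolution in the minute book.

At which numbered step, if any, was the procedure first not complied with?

Step 4

(1) due by January 17, 2016 + 21 days = February 7, 2016; February 5, 2016 is within that limit.
(2) the permitted window runs from January 17, 2016 + 21 = February 7, 2016 to January 17, 2016 + 66 = March 23, 2016; done March 21, 2016, which is between those dates.
(3) due by March 21, 2016 + 10 days = March 31, 2016; March 30, 2016 is within that limit.
(4) the permitted window runs from April 19, 2016 + 14 = May 3, 2016 to April 19, 2016 + 57 = June 15, 2016; done June 20, 2016 — 5 days after the window closed.
That is the first point of non-compliance.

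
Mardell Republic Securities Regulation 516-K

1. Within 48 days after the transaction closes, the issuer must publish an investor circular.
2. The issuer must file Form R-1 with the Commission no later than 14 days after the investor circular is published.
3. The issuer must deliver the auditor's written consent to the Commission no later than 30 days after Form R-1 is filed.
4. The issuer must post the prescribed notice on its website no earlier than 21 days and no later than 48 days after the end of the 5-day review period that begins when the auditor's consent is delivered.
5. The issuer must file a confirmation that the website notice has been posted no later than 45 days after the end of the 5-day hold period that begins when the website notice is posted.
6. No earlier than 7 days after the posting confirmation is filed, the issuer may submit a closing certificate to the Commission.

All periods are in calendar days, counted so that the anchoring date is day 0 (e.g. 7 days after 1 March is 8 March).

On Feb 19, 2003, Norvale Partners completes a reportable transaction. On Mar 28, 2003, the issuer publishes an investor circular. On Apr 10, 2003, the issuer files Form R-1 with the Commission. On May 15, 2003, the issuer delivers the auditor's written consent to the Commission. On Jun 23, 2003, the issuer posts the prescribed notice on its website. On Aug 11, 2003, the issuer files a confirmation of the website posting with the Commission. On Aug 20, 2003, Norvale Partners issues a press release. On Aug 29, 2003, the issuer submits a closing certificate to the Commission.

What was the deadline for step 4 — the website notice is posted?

Jul 7, 2003

The auditor's consent is delivered on May 15, 2003; the 5-day review period therefore ends May 20, 2003, and step 4 runs from that date. The window is 21–48 days after May 20, 2003; it closes on Jul 7, 2003.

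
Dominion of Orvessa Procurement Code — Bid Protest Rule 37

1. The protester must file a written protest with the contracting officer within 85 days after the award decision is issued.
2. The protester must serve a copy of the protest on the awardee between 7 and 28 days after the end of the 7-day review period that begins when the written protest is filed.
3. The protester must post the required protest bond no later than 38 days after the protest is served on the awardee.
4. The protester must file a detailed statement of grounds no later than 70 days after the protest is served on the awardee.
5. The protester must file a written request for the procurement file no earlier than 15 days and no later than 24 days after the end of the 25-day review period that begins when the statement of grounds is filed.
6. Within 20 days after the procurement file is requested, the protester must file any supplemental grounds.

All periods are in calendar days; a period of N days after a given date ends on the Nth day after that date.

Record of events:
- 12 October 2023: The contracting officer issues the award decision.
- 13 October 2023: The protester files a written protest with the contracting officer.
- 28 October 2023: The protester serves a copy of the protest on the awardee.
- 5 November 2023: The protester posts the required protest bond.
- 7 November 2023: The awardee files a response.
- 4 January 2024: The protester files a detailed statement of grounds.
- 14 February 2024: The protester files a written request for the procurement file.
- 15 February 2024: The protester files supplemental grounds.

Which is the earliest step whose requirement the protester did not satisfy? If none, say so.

Step 1: 85 days after 12 October 2023 (when the award decision is issued) is 5 January 2024; 13 October 2023 is within that limit.
Step 2: the window is 7–28 days after 20 October 2023 (end of the 7-day review period, which began when the written protest is filed on 13 October 2023), so 27 October 2023 through 17 November 2023; done 28 October 2023, which is between those dates.
Step 3: 38 days after 28 October 2023 (when the protest is served on the awardee) is 5 December 2023; completed 5 November 2023, before the deadline.
Step 4: 70 days after 28 October 2023 (when the protest is served on the awardee) is 6 January 2024; completed 4 January 2024, before the deadline.
Step 5: the window is 15–24 days after 29 January 2024 (end of the 25-day review period, which began when the statement of grounds is filed on 4 January 2024), so 13 February 2024 through 22 February 2024; 14 February 2024 falls inside that range.
Step 6: 20 days after 14 February 2024 (when the procurement file is requested) is 5 March 2024; completed 15 February 2024, before the deadline.

None — every step was satisfied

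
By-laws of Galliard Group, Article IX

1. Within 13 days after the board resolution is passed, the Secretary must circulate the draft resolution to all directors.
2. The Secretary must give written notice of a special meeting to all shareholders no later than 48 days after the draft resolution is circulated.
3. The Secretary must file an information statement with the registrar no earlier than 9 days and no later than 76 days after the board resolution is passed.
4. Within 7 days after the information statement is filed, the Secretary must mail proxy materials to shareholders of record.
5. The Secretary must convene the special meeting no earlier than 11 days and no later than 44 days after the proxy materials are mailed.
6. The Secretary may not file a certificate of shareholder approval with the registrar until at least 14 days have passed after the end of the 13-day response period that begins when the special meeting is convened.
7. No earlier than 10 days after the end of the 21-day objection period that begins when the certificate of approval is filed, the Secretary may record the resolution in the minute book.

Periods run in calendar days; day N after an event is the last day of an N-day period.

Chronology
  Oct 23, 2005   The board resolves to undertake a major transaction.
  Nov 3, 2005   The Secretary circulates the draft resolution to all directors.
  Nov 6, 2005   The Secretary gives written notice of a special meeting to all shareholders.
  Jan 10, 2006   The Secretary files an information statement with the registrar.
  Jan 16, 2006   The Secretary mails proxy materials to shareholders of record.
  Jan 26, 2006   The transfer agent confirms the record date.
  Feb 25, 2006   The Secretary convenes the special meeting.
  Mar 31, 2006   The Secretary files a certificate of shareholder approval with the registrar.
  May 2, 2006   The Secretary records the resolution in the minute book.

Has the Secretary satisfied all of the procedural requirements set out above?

Step 1: 13 days after Oct 23, 2005 (when the board resolution is passed) is Nov 5, 2005; done Nov 3, 2005 — timely.
Step 2: 48 days after Nov 3, 2005 (when the draft resolution is circulated) is Dec 21, 2005; completed Nov 6, 2005, before the deadline.
Step 3: the window is 9–76 days after Oct 23, 2005 (when the board resolution is passed), so Nov 1, 2005 through Jan 7, 2006; Jan 10, 2006 is 3 days past the end of the window.
That is the first point of non-compliance.

No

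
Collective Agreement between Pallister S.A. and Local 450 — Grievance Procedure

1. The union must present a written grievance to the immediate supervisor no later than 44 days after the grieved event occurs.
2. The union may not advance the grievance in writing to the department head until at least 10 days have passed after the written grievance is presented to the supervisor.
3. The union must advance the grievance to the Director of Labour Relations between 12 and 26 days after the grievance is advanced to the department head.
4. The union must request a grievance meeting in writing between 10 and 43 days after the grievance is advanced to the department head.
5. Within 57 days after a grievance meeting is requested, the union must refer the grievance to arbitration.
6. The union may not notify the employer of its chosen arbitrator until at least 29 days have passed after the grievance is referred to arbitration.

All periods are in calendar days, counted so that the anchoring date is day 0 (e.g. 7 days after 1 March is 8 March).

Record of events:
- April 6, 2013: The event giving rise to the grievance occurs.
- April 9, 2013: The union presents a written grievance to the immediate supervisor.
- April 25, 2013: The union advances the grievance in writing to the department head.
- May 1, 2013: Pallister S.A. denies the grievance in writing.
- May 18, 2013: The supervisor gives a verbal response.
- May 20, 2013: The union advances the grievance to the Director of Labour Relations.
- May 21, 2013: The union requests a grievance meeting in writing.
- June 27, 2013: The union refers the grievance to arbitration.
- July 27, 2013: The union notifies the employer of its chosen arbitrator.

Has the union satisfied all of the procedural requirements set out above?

Yes

Step 1 — counting 44 days from April 6, 2013 (when the grieved event occurs) gives a deadline of May 20, 2013; done April 9, 2013 — timely.
Step 2 — must wait 10 days from April 9, 2013 (when the written grievance is presented to the supervisor), so not before April 19, 2013; done April 25, 2013 — permitted.
Step 3 — 12 and 26 days from April 25, 2013 (when the grievance is advanced to the department head) are May 7, 2013 and May 21, 2013 respectively; done May 20, 2013 — within the window.
Step 4 — 10 and 43 days from April 25, 2013 (when the grievance is advanced to the department head) are May 5, 2013 and June 7, 2013 respectively; done May 21, 2013 — within the window.
Step 5 — counting 57 days from May 21, 2013 (when a grievance meeting is requested) gives a deadline of July 17, 2013; June 27, 2013 is within that limit.
Step 6 — must wait 29 days from June 27, 2013 (when the grievance is referred to arbitration), so not before July 26, 2013; done July 27, 2013, after the minimum wait.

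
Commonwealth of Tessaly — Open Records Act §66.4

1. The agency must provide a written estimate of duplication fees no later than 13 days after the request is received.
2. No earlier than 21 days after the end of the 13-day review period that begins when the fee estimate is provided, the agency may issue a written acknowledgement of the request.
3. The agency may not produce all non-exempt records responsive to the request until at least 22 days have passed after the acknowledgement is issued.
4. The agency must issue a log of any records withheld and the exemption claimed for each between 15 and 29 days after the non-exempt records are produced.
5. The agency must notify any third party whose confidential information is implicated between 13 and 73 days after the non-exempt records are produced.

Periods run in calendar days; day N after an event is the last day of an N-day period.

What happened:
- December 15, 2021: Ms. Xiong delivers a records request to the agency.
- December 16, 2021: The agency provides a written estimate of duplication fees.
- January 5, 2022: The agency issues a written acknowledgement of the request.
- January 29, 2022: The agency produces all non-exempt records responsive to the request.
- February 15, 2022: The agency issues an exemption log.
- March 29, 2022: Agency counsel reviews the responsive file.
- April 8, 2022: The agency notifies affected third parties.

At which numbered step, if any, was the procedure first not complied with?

Step 2

Step 1: 13 days after December 15, 2021 (when the request is received) is December 28, 2021; done December 16, 2021 — timely.
Step 2: the earliest permitted date is 21 days after December 29, 2021 (end of the 13-day review period, which began when the fee estimate is provided on December 16, 2021), i.e. January 19, 2022; done January 5, 2022 — 14 days too early.
Later steps need not be reached.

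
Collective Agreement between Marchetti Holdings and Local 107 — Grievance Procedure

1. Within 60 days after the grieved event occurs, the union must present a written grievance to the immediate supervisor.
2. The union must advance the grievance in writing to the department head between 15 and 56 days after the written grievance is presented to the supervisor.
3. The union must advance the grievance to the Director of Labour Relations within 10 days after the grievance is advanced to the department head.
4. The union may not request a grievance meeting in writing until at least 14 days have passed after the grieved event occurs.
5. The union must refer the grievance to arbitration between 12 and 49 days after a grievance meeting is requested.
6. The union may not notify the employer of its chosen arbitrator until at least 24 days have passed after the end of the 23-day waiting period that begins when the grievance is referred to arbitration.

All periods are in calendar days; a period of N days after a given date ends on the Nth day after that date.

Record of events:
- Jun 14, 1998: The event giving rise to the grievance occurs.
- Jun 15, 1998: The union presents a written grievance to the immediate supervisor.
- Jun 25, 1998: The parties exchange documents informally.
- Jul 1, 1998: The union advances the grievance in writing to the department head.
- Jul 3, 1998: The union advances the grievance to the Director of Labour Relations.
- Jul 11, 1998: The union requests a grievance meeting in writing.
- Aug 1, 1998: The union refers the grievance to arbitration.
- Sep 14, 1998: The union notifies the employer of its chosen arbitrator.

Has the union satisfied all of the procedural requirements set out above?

No

Step 1: 60 days after Jun 14, 1998 (when the grieved event occurs) is Aug 13, 1998; completed Jun 15, 1998, before the deadline.
Step 2: the window is 15–56 days after Jun 15, 1998 (when the written grievance is presented to the supervisor), so Jun 30, 1998 through Aug 10, 1998; done Jul 1, 1998, which is between those dates.
Step 3: 10 days after Jul 1, 1998 (when the grievance is advanced to the department head) is Jul 11, 1998; Jul 3, 1998 is within that limit.
Step 4: the earliest permitted date is 14 days after Jun 14, 1998 (when the grieved event occurs), i.e. Jun 28, 1998; Jul 11, 1998 is on or after that date.
Step 5: the window is 12–49 days after Jul 11, 1998 (when a grievance meeting is requested), so Jul 23, 1998 through Aug 29, 1998; Aug 1, 1998 falls inside that range.
Step 6: the earliest permitted date is 24 days after Aug 24, 1998 (end of the 23-day waiting period, which began when the grievance is referred to arbitration on Aug 1, 1998), i.e. Sep 17, 1998; acted on Sep 14, 1998, 3 days prematurely.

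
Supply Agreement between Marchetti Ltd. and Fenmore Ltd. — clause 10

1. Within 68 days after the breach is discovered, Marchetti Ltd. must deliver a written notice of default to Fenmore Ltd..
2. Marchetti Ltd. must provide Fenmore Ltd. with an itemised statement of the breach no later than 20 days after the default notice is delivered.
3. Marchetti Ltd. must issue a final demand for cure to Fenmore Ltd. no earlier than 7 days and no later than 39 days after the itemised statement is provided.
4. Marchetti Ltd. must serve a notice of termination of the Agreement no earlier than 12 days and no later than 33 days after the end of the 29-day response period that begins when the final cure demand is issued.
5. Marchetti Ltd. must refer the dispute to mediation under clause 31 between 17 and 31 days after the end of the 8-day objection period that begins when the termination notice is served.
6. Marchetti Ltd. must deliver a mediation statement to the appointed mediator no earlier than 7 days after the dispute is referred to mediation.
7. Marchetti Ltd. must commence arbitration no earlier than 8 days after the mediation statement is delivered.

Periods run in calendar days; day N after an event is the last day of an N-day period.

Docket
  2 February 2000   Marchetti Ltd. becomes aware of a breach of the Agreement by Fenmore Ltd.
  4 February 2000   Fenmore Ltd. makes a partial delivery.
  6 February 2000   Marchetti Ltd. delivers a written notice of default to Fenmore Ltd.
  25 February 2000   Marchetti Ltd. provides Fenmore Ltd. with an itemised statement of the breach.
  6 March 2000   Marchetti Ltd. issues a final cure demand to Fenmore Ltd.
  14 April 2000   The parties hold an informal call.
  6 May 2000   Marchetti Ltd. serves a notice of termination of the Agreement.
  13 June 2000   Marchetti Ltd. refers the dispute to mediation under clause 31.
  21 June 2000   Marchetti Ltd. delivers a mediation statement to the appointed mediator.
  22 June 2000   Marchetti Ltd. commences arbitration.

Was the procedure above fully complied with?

No

Step 1 — counting 68 days from 2 February 2000 (when the breach is discovered) gives a deadline of 10 April 2000; 6 February 2000 is within that limit.
Step 2 — counting 20 days from 6 February 2000 (when the default notice is delivered) gives a deadline of 26 February 2000; 25 February 2000 is within that limit.
Step 3 — 7 and 39 days from 25 February 2000 (when the itemised statement is provided) are 3 March 2000 and 4 April 2000 respectively; 6 March 2000 falls inside that range.
Step 4 — 12 and 33 days from 4 April 2000 (end of the 29-day response period, which began when the final cure demand is issued on 6 March 2000) are 16 April 2000 and 7 May 2000 respectively; done 6 May 2000, which is between those dates.
Step 5 — 17 and 31 days from 14 May 2000 (end of the 8-day objection period, which began when the termination notice is served on 6 May 2000) are 31 May 2000 and 14 June 2000 respectively; done 13 June 2000 — within the window.
Step 6 — must wait 7 days from 13 June 2000 (when the dispute is referred to mediation), so not before 20 June 2000; done 21 June 2000, after the minimum wait.
Step 7 — must wait 8 days from 21 June 2000 (when the mediation statement is delivered), so not before 29 June 2000; 22 June 2000 is 7 days before the earliest permitted date.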